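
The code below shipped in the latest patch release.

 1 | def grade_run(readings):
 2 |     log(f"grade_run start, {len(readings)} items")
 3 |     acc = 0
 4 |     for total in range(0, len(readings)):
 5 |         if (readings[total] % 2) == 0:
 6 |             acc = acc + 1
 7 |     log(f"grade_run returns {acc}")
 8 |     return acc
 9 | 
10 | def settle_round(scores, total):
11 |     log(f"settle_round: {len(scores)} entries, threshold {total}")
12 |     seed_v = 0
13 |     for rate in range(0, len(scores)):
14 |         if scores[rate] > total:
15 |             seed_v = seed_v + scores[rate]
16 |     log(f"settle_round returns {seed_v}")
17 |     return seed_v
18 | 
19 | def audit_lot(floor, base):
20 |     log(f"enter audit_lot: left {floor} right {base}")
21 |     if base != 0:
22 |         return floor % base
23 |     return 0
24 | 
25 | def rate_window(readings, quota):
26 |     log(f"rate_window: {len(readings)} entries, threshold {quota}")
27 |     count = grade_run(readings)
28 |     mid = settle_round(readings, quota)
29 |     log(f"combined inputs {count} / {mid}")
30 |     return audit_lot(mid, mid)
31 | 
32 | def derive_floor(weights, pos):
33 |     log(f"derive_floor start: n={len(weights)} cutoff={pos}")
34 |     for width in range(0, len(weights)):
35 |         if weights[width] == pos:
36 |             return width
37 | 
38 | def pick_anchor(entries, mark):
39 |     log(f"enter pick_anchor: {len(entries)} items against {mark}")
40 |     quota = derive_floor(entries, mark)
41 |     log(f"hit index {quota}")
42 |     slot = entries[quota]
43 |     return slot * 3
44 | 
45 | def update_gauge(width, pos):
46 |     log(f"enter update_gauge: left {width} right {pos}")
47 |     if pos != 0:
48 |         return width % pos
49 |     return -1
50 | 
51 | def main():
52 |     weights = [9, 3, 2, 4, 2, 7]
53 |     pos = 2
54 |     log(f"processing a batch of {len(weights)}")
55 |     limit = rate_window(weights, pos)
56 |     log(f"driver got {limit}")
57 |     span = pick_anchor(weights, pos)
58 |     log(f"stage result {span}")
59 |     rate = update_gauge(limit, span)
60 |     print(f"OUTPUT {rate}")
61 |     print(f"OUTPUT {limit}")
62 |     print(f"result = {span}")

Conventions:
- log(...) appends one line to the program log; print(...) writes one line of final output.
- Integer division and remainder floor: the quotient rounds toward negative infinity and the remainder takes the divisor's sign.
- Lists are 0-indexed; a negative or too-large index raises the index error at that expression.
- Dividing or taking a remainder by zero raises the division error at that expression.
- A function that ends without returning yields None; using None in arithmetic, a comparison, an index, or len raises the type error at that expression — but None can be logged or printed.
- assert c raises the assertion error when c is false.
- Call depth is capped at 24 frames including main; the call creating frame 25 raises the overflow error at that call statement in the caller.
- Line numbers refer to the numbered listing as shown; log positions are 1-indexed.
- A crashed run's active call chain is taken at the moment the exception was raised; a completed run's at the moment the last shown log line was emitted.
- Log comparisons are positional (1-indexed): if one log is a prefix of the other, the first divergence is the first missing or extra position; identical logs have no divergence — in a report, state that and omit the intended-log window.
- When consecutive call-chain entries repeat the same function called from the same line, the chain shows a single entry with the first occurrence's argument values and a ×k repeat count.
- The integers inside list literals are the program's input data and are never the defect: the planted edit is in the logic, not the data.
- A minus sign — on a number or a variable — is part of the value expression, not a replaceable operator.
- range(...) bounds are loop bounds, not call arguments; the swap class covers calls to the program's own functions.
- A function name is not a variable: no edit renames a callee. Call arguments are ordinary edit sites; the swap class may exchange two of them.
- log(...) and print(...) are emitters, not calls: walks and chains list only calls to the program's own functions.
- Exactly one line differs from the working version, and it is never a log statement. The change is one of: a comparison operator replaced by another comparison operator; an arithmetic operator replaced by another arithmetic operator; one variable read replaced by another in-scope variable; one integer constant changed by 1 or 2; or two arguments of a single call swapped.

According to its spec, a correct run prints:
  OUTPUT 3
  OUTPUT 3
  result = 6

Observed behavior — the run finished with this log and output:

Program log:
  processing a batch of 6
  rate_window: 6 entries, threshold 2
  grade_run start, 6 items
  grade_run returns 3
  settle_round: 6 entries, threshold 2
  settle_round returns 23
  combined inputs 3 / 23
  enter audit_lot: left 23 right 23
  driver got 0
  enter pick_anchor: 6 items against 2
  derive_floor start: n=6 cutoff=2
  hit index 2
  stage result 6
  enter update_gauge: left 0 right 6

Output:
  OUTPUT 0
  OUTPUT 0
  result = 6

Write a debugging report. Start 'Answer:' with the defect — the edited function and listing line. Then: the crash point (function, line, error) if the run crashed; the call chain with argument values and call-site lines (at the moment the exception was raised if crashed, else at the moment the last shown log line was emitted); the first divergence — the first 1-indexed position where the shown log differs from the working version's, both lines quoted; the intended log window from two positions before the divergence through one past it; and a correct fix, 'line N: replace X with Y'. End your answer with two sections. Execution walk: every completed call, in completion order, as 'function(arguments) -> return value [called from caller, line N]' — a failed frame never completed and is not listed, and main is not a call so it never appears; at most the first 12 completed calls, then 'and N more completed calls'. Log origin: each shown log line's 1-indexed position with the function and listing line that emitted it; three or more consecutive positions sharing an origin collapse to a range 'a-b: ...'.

Answer: the defect is in rate_window at line 30.
Core observation: Position 8 is the first bad log line: 'enter audit_lot: left 23 right 23' should read 'enter audit_lot: left 3 right 23'.
Call chain: main -> update_gauge(0, 6) (called at line 59).
First divergence: position 8; shown 'enter audit_lot: left 23 right 23' vs intended 'enter audit_lot: left 3 right 23'.
Intended log window:
  6: settle_round returns 23
  7: combined inputs 3 / 23
  8: enter audit_lot: left 3 right 23
  9: driver got 3
Execution walk:
  grade_run([9, 3, 2, 4, 2, 7]) -> 3  [called from rate_window, line 27]
  settle_round([9, 3, 2, 4, 2, 7], 2) -> 23  [called from rate_window, line 28]
  audit_lot(23, 23) -> 0  [called from rate_window, line 30]
  rate_window([9, 3, 2, 4, 2, 7], 2) -> 0  [called from main, line 55]
  derive_floor([9, 3, 2, 4, 2, 7], 2) -> 2  [called from pick_anchor, line 40]
  pick_anchor([9, 3, 2, 4, 2, 7], 2) -> 6  [called from main, line 57]
  update_gauge(0, 6) -> 0  [called from main, line 59]
Log origin:
  1 — main, line 54
  2 — rate_window, line 26
  3 — grade_run, line 2
  4 — grade_run, line 7
  5 — settle_round, line 11
  6 — settle_round, line 16
  7 — rate_window, line 29
  8 — audit_lot, line 20
  9 — main, line 56
  10 — pick_anchor, line 39
  11 — derive_floor, line 33
  12 — pick_anchor, line 41
  13 — main, line 58
  14 — update_gauge, line 46
A correct fix: line 30: replace `audit_lot(mid, mid)` with `audit_lot(count, mid)`.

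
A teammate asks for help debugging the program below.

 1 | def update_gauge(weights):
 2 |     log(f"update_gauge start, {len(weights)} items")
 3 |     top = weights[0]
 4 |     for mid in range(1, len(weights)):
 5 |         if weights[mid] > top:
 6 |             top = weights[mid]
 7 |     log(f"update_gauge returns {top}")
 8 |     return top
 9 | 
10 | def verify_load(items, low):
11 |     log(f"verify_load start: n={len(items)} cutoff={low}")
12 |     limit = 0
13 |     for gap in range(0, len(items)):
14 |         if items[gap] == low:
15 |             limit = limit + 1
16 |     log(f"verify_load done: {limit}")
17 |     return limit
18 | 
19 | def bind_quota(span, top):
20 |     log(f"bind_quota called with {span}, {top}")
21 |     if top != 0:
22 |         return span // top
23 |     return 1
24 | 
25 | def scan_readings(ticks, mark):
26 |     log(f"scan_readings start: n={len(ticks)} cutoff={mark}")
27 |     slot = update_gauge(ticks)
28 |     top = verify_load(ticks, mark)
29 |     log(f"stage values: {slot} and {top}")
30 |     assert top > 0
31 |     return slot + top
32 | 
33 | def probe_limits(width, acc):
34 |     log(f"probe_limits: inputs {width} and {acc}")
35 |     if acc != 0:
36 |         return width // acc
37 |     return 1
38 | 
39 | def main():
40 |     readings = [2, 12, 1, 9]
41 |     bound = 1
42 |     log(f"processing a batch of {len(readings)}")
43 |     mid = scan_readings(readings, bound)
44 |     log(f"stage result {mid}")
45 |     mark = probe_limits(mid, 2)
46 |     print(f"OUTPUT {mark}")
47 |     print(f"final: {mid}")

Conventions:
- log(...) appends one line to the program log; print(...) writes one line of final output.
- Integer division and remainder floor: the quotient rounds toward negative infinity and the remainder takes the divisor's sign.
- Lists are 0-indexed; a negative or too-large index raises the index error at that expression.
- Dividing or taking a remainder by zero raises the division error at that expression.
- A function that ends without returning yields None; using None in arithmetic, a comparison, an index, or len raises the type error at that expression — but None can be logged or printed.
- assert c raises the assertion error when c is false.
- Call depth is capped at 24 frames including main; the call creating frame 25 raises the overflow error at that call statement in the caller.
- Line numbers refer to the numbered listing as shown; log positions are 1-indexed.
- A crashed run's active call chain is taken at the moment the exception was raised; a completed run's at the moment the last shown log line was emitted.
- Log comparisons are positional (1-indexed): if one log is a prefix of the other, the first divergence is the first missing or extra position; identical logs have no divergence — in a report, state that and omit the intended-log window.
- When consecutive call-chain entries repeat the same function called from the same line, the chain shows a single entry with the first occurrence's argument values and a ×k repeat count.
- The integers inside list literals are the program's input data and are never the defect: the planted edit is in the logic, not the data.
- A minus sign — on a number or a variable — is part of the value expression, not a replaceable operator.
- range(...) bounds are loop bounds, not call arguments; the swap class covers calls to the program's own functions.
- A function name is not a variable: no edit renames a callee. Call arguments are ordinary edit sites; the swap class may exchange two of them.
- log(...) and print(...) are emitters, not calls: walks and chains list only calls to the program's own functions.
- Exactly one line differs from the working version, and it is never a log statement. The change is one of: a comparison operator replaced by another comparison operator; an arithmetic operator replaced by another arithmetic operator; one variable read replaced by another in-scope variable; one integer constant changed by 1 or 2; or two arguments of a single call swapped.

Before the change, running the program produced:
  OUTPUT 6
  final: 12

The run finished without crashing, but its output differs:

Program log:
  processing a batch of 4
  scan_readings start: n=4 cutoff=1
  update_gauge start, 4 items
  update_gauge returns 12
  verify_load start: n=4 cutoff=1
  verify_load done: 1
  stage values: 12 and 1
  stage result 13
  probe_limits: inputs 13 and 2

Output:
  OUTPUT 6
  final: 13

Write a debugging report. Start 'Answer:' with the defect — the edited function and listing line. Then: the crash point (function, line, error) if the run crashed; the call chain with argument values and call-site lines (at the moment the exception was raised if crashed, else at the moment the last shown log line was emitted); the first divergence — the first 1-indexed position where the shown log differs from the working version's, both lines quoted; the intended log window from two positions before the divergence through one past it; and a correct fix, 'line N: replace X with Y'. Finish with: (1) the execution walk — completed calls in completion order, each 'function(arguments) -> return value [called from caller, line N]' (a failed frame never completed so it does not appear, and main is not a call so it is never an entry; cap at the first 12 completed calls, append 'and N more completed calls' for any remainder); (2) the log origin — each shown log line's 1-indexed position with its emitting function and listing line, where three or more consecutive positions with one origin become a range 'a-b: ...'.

Answer: the defect is in scan_readings at line 31.
Core observation: At log position 8 the runs split — shown 'stage result 13', but the working version logs 'stage result 12'.
Call chain: main -> probe_limits(13, 2) (called at line 45).
First divergence: at position 8 the run shows 'stage result 13' where the working version logs 'stage result 12'.
Intended log window:
  6: verify_load done: 1
  7: stage values: 12 and 1
  8: stage result 12
  9: probe_limits: inputs 12 and 2
Execution walk:
  update_gauge([2, 12, 1, 9]) -> 12  [called from scan_readings, line 27]
  verify_load([2, 12, 1, 9], 1) -> 1  [called from scan_readings, line 28]
  scan_readings([2, 12, 1, 9], 1) -> 13  [called from main, line 43]
  probe_limits(13, 2) -> 6  [called from main, line 45]
Origin of each log line:
  1: logged in main at line 42
  2: logged in scan_readings at line 26
  3: logged in update_gauge at line 2
  4: logged in update_gauge at line 7
  5: logged in verify_load at line 11
  6: logged in verify_load at line 16
  7: logged in scan_readings at line 29
  8: logged in main at line 44
  9: logged in probe_limits at line 34
A correct fix: line 31: replace `+` with `//`.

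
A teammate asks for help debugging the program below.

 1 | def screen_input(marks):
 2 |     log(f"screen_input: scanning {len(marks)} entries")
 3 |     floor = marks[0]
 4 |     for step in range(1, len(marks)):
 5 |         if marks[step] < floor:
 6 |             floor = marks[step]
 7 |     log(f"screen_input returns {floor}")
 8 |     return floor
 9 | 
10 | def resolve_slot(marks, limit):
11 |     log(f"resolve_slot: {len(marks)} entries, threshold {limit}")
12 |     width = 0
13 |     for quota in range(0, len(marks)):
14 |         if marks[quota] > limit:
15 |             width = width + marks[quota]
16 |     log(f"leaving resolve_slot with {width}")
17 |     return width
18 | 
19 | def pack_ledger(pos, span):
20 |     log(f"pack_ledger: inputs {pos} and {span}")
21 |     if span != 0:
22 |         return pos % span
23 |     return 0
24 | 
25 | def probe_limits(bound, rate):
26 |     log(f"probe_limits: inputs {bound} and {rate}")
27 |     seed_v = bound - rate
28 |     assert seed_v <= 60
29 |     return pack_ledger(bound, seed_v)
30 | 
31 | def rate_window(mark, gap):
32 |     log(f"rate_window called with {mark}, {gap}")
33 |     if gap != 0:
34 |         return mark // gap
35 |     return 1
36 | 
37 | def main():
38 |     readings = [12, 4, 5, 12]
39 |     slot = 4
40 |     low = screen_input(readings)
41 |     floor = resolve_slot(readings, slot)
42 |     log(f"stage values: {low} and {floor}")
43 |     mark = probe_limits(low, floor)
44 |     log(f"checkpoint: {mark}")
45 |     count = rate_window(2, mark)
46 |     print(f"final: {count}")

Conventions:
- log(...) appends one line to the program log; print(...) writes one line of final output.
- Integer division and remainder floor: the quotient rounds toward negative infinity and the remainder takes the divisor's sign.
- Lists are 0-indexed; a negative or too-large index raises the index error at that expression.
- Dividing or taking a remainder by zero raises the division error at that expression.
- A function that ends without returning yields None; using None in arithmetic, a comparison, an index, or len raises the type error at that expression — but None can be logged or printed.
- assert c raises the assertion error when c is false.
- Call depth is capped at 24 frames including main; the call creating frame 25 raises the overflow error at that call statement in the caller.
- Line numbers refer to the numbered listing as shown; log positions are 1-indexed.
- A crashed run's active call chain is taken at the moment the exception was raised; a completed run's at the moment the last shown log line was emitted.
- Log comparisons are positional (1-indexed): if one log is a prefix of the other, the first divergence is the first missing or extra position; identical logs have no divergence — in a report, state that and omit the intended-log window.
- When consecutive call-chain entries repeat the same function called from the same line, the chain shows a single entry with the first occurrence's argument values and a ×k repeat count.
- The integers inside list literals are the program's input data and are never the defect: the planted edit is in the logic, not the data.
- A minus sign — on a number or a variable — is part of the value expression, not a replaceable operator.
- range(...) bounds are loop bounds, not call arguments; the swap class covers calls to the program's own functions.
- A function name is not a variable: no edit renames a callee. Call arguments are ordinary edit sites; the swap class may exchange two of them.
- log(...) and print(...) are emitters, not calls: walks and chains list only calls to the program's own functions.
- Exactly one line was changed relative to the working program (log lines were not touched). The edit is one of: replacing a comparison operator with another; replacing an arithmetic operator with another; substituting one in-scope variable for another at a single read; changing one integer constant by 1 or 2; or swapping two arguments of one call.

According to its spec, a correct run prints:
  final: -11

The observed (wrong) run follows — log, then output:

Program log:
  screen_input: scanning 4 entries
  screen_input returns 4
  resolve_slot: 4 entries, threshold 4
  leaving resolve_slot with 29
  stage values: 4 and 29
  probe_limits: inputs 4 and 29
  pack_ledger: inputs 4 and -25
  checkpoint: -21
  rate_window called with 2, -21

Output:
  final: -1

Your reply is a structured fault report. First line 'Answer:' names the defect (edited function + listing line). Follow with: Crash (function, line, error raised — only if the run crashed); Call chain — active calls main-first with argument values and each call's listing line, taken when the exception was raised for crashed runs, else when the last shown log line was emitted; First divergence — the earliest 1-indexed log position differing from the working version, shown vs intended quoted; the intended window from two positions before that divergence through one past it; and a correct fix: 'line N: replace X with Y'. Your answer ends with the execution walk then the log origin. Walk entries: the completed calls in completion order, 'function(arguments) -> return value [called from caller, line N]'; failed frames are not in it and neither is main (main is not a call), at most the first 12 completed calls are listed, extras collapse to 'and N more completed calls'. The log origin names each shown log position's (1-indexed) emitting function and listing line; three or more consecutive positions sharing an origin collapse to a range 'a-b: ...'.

Answer: the defect is in main at line 45.
The tell: The log first diverges at position 9: the faulty run prints 'rate_window called with 2, -21' where the working version prints 'rate_window called with -21, 2'.
Call chain: main -> rate_window(2, -21) (called at line 45).
First divergence: position 9; shown 'rate_window called with 2, -21' vs intended 'rate_window called with -21, 2'.
Intended log window:
  7: pack_ledger: inputs 4 and -25
  8: checkpoint: -21
  9: rate_window called with -21, 2
Execution walk:
  screen_input([12, 4, 5, 12]) -> 4  [called from main, line 40]
  resolve_slot([12, 4, 5, 12], 4) -> 29  [called from main, line 41]
  pack_ledger(4, -25) -> -21  [called from probe_limits, line 29]
  probe_limits(4, 29) -> -21  [called from main, line 43]
  rate_window(2, -21) -> -1  [called from main, line 45]
Log origin:
  1: from screen_input, line 2
  2: from screen_input, line 7
  3: from resolve_slot, line 11
  4: from resolve_slot, line 16
  5: from main, line 42
  6: from probe_limits, line 26
  7: from pack_ledger, line 20
  8: from main, line 44
  9: from rate_window, line 32
A correct fix: line 45: replace `rate_window(2, mark)` with `rate_window(mark, 2)`.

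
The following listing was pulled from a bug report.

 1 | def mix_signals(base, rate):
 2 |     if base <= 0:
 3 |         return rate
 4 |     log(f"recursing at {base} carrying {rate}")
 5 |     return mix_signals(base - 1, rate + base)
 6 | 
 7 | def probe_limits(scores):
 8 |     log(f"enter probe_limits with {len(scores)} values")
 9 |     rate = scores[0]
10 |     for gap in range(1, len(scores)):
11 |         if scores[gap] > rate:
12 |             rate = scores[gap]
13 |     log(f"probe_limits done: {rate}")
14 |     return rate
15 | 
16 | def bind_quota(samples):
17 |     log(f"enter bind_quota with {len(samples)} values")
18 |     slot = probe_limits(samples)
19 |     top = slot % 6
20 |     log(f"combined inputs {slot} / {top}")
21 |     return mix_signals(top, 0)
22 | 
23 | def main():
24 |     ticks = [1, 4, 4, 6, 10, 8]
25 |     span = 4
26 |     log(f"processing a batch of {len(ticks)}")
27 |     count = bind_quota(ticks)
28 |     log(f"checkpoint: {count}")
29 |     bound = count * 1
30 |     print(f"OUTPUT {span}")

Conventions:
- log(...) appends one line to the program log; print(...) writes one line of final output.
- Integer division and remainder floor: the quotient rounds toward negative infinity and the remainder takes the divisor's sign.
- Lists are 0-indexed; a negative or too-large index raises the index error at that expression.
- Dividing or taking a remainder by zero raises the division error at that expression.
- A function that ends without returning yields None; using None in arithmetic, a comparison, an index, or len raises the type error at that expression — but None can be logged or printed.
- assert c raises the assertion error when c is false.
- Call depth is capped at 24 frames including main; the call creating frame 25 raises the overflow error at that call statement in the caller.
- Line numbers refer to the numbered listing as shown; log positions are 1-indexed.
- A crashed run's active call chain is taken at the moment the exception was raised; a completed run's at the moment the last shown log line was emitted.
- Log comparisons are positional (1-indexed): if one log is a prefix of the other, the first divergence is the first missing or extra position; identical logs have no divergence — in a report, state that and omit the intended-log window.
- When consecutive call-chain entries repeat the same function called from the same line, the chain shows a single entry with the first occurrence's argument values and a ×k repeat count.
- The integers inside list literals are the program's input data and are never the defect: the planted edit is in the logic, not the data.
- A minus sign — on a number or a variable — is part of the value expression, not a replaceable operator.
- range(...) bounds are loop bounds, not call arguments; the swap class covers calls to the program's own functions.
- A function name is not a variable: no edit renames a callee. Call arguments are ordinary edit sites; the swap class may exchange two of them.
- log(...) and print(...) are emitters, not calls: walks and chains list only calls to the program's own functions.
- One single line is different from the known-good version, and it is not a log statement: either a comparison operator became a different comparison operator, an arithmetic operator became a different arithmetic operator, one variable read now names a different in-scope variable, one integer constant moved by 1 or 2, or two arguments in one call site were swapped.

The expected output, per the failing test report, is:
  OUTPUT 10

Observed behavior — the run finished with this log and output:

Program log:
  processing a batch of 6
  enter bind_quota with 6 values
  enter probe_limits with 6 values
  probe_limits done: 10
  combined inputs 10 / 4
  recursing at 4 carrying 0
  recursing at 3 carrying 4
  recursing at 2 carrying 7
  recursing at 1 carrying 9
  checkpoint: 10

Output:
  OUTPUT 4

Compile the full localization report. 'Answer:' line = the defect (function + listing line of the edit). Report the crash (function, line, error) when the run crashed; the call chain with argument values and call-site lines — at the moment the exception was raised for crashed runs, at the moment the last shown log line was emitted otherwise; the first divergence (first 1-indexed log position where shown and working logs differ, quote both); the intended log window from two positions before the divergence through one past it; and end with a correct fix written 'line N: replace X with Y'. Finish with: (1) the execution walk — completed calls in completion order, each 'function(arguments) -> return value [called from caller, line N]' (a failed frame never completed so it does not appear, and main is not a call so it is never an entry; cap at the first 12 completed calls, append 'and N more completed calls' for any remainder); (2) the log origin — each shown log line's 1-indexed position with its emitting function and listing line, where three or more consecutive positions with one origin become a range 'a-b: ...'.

Answer: the defect is in main at line 30.
Key observation: Every logged value matches the working version; the printed result is what differs.
Call chain: main.
First divergence: none; the two logs match at every position.
Execution walk:
  probe_limits([1, 4, 4, 6, 10, 8]) -> 10  [called from bind_quota, line 18]
  mix_signals(0, 10) -> 10  [called from mix_signals, line 5]
  mix_signals(1, 9) -> 10  [called from mix_signals, line 5]
  mix_signals(2, 7) -> 10  [called from mix_signals, line 5]
  mix_signals(3, 4) -> 10  [called from mix_signals, line 5]
  mix_signals(4, 0) -> 10  [called from bind_quota, line 21]
  bind_quota([1, 4, 4, 6, 10, 8]) -> 10  [called from main, line 27]
Log origin:
  1: logged in main at line 26
  2: logged in bind_quota at line 17
  3: logged in probe_limits at line 8
  4: logged in probe_limits at line 13
  5: logged in bind_quota at line 20
  6-9: logged in mix_signals at line 4
  10: logged in main at line 28
A correct fix: line 30: replace `span` with `bound`.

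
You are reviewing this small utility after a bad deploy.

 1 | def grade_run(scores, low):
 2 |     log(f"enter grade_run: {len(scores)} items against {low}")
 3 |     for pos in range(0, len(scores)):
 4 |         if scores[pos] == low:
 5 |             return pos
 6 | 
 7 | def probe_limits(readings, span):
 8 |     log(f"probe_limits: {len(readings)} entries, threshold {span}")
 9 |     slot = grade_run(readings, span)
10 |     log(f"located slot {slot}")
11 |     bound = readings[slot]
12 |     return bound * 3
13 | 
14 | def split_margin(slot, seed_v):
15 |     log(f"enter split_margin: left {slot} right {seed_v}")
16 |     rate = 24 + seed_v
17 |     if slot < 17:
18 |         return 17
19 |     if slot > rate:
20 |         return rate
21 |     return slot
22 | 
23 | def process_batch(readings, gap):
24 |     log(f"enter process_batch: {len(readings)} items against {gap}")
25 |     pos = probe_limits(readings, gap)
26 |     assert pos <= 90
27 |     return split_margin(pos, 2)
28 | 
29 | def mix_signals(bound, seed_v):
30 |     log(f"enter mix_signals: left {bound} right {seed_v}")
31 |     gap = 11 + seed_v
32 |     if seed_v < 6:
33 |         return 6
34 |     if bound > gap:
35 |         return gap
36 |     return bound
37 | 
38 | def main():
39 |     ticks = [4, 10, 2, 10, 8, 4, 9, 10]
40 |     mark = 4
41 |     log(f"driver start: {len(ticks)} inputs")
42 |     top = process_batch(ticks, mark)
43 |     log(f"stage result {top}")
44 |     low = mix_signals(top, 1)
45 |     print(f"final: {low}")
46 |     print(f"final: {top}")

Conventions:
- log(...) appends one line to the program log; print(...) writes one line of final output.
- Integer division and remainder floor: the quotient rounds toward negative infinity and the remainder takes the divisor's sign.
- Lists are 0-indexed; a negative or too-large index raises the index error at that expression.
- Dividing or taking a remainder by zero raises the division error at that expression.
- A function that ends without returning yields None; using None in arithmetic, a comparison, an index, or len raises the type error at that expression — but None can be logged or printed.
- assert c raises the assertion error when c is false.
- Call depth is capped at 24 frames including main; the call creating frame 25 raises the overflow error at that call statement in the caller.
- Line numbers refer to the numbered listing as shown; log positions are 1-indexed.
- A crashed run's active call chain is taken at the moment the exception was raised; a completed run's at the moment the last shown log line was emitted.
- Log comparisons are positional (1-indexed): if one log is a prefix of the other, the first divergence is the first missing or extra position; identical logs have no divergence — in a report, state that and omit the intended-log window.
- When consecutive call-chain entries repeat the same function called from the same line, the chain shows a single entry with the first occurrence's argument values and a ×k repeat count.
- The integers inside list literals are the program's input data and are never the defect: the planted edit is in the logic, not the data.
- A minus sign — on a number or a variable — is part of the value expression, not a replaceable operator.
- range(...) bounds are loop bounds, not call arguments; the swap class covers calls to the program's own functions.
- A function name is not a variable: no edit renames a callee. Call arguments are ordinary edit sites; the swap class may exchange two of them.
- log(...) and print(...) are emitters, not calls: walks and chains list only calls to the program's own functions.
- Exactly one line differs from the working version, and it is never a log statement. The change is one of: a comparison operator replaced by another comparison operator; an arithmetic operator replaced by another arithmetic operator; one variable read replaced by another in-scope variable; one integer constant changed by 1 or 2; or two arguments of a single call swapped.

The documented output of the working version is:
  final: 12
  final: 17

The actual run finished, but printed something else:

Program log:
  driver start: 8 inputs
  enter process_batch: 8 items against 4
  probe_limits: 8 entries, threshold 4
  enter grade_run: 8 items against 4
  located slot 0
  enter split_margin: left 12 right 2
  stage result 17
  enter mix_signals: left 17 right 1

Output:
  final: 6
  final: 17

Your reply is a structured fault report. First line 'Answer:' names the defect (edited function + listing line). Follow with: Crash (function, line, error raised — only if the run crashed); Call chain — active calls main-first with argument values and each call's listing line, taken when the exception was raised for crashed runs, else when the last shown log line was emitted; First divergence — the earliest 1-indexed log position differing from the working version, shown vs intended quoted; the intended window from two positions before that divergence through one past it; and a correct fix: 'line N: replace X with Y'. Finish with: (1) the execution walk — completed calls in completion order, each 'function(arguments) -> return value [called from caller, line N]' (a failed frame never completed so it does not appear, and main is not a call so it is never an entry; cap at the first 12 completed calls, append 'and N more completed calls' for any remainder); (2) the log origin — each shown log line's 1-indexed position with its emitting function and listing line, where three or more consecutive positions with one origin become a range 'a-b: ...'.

Answer: the defect is in mix_signals at line 32.
Core observation: Log streams are identical — the defect surfaces only in the printed output.
Call chain: main -> mix_signals(17, 1) (called at line 44).
First divergence: there is none — every log position agrees.
Execution walk:
  grade_run([4, 10, 2, 10, 8, 4, 9, 10], 4) -> 0  [called from probe_limits, line 9]
  probe_limits([4, 10, 2, 10, 8, 4, 9, 10], 4) -> 12  [called from process_batch, line 25]
  split_margin(12, 2) -> 17  [called from process_batch, line 27]
  process_batch([4, 10, 2, 10, 8, 4, 9, 10], 4) -> 17  [called from main, line 42]
  mix_signals(17, 1) -> 6  [called from main, line 44]
Log line origins:
  1: logged in main at line 41
  2: logged in process_batch at line 24
  3: logged in probe_limits at line 8
  4: logged in grade_run at line 2
  5: logged in probe_limits at line 10
  6: logged in split_margin at line 15
  7: logged in main at line 43
  8: logged in mix_signals at line 30
A correct fix: line 32: replace `seed_v` with `bound`.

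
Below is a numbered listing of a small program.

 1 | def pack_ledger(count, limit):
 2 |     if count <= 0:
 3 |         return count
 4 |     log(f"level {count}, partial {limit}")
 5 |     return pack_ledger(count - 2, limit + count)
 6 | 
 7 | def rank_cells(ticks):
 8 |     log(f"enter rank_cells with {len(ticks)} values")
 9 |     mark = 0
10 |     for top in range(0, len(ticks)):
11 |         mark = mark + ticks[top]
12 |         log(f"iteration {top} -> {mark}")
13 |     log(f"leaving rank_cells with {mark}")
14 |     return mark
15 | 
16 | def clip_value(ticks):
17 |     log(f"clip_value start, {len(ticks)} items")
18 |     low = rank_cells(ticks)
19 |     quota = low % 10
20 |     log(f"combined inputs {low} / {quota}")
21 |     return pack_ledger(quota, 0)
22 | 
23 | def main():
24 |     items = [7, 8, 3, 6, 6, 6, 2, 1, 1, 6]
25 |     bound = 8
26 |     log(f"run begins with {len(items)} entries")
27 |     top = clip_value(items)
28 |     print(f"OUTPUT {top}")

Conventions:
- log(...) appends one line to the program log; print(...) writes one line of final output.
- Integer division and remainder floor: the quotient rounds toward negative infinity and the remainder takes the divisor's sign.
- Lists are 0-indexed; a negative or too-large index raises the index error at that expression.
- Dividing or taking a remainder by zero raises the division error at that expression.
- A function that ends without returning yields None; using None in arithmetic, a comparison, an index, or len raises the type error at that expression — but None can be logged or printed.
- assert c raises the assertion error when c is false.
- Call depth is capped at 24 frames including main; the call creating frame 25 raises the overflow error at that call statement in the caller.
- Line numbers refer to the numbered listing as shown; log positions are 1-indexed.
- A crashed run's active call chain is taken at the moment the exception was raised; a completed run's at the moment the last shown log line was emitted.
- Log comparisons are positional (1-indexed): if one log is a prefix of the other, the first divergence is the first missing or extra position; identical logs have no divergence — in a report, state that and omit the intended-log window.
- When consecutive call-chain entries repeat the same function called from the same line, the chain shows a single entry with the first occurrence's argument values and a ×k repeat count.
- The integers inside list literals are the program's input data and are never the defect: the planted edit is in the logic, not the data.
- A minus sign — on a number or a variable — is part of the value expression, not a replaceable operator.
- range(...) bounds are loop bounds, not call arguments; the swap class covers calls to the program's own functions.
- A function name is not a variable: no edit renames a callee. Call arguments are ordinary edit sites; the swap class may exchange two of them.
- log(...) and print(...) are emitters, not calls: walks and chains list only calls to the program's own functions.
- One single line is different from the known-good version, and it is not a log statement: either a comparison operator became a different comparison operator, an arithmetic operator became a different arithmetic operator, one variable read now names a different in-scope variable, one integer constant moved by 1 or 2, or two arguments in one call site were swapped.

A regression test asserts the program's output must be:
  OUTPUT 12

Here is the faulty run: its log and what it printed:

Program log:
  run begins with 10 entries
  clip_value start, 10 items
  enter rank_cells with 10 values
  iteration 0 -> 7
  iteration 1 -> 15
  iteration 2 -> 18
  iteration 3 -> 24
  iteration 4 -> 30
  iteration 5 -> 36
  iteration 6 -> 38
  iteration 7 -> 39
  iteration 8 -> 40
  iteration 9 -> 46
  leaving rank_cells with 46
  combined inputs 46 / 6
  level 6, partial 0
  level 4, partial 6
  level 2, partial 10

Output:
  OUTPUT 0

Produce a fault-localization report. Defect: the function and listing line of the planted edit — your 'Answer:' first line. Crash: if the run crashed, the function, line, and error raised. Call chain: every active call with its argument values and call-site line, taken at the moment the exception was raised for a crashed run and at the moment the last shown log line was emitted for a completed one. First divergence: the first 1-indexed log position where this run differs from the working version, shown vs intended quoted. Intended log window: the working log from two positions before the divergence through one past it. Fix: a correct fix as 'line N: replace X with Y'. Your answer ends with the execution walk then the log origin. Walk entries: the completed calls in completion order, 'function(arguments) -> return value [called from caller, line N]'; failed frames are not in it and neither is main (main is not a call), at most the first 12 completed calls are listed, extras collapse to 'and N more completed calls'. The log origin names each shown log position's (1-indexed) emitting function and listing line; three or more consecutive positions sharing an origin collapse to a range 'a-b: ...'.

Answer: the defect is in pack_ledger at line 3.
Key fact: The logs agree in full; only the final output differs.
Call chain: main -> clip_value([7, 8, 3, 6, 6, 6, 2, 1, 1, 6]) (called at line 27) -> pack_ledger(6, 0) (called at line 21) -> pack_ledger(4, 6) (called at line 5) ×2.
First divergence: none; the two logs match at every position.
Execution walk:
  rank_cells([7, 8, 3, 6, 6, 6, 2, 1, 1, 6]) -> 46  [called from clip_value, line 18]
  pack_ledger(0, 12) -> 0  [called from pack_ledger, line 5]
  pack_ledger(2, 10) -> 0  [called from pack_ledger, line 5]
  pack_ledger(4, 6) -> 0  [called from pack_ledger, line 5]
  pack_ledger(6, 0) -> 0  [called from clip_value, line 21]
  clip_value([7, 8, 3, 6, 6, 6, 2, 1, 1, 6]) -> 0  [called from main, line 27]
Log line origins:
  1: logged in main at line 26
  2: logged in clip_value at line 17
  3: logged in rank_cells at line 8
  4-13: logged in rank_cells at line 12
  14: logged in rank_cells at line 13
  15: logged in clip_value at line 20
  16-18: logged in pack_ledger at line 4
A correct fix: line 3: replace `count` with `limit`.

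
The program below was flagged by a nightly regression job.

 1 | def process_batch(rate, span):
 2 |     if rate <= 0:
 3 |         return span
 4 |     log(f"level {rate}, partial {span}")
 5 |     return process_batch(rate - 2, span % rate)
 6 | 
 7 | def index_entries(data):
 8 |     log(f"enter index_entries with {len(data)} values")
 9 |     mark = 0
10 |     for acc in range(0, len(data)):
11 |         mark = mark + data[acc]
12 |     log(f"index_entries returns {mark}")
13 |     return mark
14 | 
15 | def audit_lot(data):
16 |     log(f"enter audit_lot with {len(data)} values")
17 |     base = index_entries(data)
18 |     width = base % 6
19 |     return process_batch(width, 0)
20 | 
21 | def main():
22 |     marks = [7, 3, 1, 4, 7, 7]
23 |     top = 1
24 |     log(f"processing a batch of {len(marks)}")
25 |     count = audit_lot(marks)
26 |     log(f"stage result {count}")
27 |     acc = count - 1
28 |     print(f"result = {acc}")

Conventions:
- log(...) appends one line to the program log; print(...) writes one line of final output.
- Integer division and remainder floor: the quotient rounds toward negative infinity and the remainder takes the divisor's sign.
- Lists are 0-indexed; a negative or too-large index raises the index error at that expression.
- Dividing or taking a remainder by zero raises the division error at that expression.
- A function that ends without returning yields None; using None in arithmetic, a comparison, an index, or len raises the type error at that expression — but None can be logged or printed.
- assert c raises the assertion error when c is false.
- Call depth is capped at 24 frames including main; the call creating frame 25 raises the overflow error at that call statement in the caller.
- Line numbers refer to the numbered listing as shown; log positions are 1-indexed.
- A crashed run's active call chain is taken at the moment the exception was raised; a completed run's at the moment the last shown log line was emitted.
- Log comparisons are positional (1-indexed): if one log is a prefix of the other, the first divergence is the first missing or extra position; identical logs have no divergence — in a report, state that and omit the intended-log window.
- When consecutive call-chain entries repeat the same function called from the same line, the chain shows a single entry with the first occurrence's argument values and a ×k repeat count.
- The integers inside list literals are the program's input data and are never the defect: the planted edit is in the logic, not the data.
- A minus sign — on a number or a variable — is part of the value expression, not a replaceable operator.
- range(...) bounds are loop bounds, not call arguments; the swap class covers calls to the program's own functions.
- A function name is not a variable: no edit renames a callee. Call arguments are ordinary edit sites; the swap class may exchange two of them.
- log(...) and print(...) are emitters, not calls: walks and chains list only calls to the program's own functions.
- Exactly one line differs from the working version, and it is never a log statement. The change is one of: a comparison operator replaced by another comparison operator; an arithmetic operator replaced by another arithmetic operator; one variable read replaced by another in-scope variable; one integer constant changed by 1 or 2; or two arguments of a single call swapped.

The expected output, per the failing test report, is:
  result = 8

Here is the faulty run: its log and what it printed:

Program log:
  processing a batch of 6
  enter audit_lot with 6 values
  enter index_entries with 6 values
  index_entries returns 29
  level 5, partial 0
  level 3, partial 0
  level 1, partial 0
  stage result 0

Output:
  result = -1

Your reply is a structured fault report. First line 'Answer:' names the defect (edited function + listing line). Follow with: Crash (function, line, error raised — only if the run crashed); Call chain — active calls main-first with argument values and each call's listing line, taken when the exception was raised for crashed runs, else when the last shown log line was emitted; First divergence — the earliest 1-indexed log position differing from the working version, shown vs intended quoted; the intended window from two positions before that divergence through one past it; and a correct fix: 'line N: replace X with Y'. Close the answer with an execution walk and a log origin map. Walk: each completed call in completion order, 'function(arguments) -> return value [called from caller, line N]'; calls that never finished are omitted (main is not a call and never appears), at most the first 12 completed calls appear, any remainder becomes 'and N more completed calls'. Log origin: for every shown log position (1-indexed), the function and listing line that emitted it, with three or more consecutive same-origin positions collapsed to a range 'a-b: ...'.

Answer: the defect is in process_batch at line 5.
Core observation: Log line 6 is where behavior first shows: 'level 3, partial 0' appears instead of 'level 3, partial 5'.
Call chain: main.
First divergence: position 6 — the shown line 'level 3, partial 0' should read 'level 3, partial 5'.
Intended log window:
  4: index_entries returns 29
  5: level 5, partial 0
  6: level 3, partial 5
  7: level 1, partial 8
Execution walk:
  index_entries([7, 3, 1, 4, 7, 7]) -> 29  [called from audit_lot, line 17]
  process_batch(-1, 0) -> 0  [called from process_batch, line 5]
  process_batch(1, 0) -> 0  [called from process_batch, line 5]
  process_batch(3, 0) -> 0  [called from process_batch, line 5]
  process_batch(5, 0) -> 0  [called from audit_lot, line 19]
  audit_lot([7, 3, 1, 4, 7, 7]) -> 0  [called from main, line 25]
Log origins:
  1: from main, line 24
  2: from audit_lot, line 16
  3: from index_entries, line 8
  4: from index_entries, line 12
  5-7: from process_batch, line 4
  8: from main, line 26
A correct fix: line 5: replace `%` with `+`.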